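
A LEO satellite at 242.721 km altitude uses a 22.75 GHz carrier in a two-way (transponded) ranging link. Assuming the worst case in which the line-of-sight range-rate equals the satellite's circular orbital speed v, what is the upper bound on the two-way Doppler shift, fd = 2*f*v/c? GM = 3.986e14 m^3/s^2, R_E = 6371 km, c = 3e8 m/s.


r = 6.613721e+06 m
v = sqrt(mu/r) = 7763.2883 m/s (worst-case radial velocity)
f = 22.75 GHz = 2.275e+10 Hz
fd = 2*f*v/c = 2*2.275e+10*7763.2883/3.0e+08
fd = 1.1774321e+06 Hz

1.1774e+06 Hz


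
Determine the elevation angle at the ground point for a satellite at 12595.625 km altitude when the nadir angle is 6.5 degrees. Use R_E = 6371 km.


r = R_E + alt = 18966.6250 km
Law of sines in the satellite / Earth-center / ground-point triangle:
  sin(nadir)/R_E = sin(90 + el)/r  =>  cos(el) = (r/R_E)*sin(nadir)
cos(el) = (18966.6250 / 6371.0000) * sin(6.5 deg) = 0.3370088
el = arccos(0.3370088) = 70.3053 deg
(Earth-central angle = 90 - nadir - el = 13.1947 deg)

70.3053 degrees


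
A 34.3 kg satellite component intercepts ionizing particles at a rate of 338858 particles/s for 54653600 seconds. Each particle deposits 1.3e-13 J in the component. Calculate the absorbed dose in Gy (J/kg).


Total energy deposited = rate * time * E_per
  = 338858 * 54653600 * 1.3e-13 = 2.4076 J
Dose = E_total / mass = 2.4076 / 34.3
Dose = 0.0701917 Gy

0.0702 Gy


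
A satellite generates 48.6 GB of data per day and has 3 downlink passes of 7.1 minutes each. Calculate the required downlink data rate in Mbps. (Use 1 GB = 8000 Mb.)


total contact time = 3 * 7.1 * 60 = 1278.0000 s
data = 48.6 GB = 388800.0000 Mb
rate = 388800.0000 / 1278.0000 = 304.2254 Mbps

304.2254 Mbps


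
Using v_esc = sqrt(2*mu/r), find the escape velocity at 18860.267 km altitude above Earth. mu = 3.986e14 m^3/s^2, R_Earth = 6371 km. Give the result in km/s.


r = 6371.0 + 18860.267 = 25231.2670 km = 2.5231267e+07 m
v_esc = sqrt(2*mu/r) = sqrt(2*3.986e14 / 2.5231267e+07)
v_esc = 5621.0069 m/s = 5.6210 km/s

5.6210 km/s


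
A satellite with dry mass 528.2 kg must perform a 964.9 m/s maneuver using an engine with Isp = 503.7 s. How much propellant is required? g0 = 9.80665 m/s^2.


ve = Isp * g0 = 503.7 * 9.80665 = 4939.609605 m/s
mass ratio = exp(dv/ve) = exp(964.9/4939.609605) = 1.21572344
m_prop = m_dry * (mr - 1) = 528.2 * (1.21572344 - 1)
m_prop = 113.9451 kg

113.9451 kg


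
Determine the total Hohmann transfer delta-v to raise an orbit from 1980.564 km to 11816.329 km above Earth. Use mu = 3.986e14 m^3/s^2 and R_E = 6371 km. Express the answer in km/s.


r1 = 8351.5640 km = 8.351564e+06 m
r2 = 18187.3290 km = 1.8187329e+07 m
dv1 = sqrt(mu/r1)*(sqrt(2*r2/(r1+r2)) - 1) = 1179.5153 m/s
dv2 = sqrt(mu/r2)*(1 - sqrt(2*r1/(r1+r2))) = 967.4927 m/s
total dv = |dv1| + |dv2| = 1179.5153 + 967.4927 = 2147.0080 m/s = 2.1470 km/s

2.1470 km/s


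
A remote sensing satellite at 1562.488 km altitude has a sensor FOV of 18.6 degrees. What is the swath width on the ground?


FOV = 18.6 deg = 0.3246312 rad
swath = 2 * alt * tan(FOV/2) = 2 * 1562.488 * tan(0.1623156)
swath = 2 * 1562.488 * 0.1637563
swath = 511.7344 km

511.7344 km


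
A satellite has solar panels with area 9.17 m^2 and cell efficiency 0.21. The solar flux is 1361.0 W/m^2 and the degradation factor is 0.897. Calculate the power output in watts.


P = area * eta * S * degradation
P = 9.17 * 0.21 * 1361.0 * 0.897
P = 2350.9273 W

2350.9273 W


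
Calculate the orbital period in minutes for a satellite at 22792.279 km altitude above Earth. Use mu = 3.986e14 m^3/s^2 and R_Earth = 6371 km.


r = 29163.2790 km = 2.9163279e+07 m
T = 2*pi*sqrt(r^3/mu) = 2*pi*sqrt(2.4803277e+22 / 3.986e14)
T = 49563.9317 s = 826.0655 min

826.0655 minutes


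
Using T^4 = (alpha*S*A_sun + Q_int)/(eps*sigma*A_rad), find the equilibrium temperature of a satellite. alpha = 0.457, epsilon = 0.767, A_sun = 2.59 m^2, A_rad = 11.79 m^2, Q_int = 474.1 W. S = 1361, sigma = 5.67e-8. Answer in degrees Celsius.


Numerator = alpha*S*A_sun + Q_int = 0.457*1361*2.59 + 474.1 = 2085.0204 W
Denominator = eps*sigma*A_rad = 0.767*5.67e-8*11.79 = 5.1273413e-07 W/K^4
T^4 = 4.0664748e+09 K^4
T = 252.5251 K = -20.6249 C

-20.6249 degrees Celsius


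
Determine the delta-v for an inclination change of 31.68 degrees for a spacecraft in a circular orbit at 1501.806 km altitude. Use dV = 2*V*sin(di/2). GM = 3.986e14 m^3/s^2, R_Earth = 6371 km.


r = 7872.8060 km = 7.872806e+06 m
V = sqrt(mu/r) = 7115.4746 m/s
di = 31.68 deg = 0.5529203 rad
dV = 2*V*sin(di/2) = 2*7115.4746*sin(0.2764602)
dV = 3884.3651 m/s = 3.8844 km/s

3.8844 km/s


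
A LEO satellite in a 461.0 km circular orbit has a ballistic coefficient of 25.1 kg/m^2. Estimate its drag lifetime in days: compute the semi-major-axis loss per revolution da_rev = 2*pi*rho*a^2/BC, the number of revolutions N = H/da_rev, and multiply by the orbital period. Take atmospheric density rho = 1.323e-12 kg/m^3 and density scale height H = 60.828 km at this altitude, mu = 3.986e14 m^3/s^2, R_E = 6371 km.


a = R_E + alt = 6832.0000 km = 6.832e+06 m
da_rev = 2*pi*rho*a^2/BC = 2*pi*1.323e-12*(6.832e+06)^2/25.1 = 15.458299 m per revolution
N = H/da_rev = 60828.0000 m / 15.458299 m = 3934.9737 revolutions
P = 2*pi*sqrt(a^3/mu) = 5619.9572 s
lifetime = N*P = 3934.9737 * 5619.9572 = 2.2114384e+07 s = 255.9535 days

255.9535 days


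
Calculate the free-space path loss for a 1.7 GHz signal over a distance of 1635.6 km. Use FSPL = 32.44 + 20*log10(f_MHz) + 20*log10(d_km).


f = 1.7 GHz = 1700.0000 MHz
d = 1635.6 km
FSPL = 32.44 + 20*log10(1700.0000) + 20*log10(1635.6)
FSPL = 32.44 + 64.6090 + 64.2735
FSPL = 161.3225 dB

161.3225 dB


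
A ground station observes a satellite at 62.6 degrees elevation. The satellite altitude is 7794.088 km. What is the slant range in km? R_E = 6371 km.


h = 7794.088 km, el = 62.6 deg
d = -R_E*sin(el) + sqrt((R_E*sin(el))^2 + 2*R_E*h + h^2)
d = -6371.0000*sin(1.0926) + sqrt((6371.0000*0.8878154)^2 + 2*6371.0000*7794.088 + 7794.088^2)
d = 8202.0646 km

8202.0646 km


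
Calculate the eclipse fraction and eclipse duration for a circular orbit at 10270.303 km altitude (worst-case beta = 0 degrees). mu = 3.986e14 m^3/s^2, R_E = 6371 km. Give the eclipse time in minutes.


r = 16641.3030 km
T = 356.0746 min
Eclipse fraction = arcsin(R_E/r)/pi = arcsin(6371.0000/16641.3030)/pi
= arcsin(0.3828426)/pi = 0.1250548
Eclipse duration = 0.1250548 * 356.0746 = 44.5289 min

44.5289 minutes


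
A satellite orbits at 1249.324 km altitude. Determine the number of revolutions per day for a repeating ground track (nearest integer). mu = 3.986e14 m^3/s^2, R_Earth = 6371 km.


r = 7.620324e+06 m
T = 2*pi*sqrt(r^3/mu) = 6620.2041 s = 110.3367 min
revs/day = 1440 / 110.3367 = 13.0510
Rounded: 13 revolutions per day

13 revolutions per day


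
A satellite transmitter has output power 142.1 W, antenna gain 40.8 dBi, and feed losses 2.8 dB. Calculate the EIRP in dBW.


Pt = 142.1 W = 21.5259 dBW
EIRP = Pt_dBW + Gt - losses = 21.5259 + 40.8 - 2.8 = 59.5259 dBW

59.5259 dBW


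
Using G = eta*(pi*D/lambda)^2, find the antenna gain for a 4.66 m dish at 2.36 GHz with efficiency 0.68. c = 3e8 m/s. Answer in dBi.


lambda = c/f = 3e8 / 2.36e+09 = 0.1271186 m
G = eta*(pi*D/lambda)^2 = 0.68*(pi*4.66/0.1271186)^2
G = 9019.0748 (linear)
G = 10*log10(9019.0748) = 39.5516 dBi

39.5516 dBi


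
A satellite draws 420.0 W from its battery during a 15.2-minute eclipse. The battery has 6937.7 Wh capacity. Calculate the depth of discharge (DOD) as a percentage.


E_used = P * t / 60 = 420.0 * 15.2 / 60 = 106.4000 Wh
DOD = E_used / E_total * 100 = 106.4000 / 6937.7 * 100
DOD = 1.5336 %

1.5336 %


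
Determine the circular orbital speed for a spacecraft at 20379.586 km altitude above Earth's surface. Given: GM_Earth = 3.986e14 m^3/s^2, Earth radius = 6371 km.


r = R_E + alt = 6371.0 + 20379.586 = 26750.5860 km = 2.6750586e+07 m
v = sqrt(mu/r) = sqrt(3.986e14 / 2.6750586e+07) = 3860.1306 m/s = 3.8601 km/s

3.8601 km/s


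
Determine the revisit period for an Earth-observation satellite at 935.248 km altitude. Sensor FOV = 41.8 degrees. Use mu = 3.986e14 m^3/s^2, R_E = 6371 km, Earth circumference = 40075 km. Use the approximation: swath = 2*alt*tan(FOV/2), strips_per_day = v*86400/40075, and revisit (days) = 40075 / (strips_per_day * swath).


swath = 2*935.248*tan(0.3647738) = 714.2730 km
v = sqrt(mu/r) = 7386.2065 m/s = 7.3862 km/s
strips/day = v*86400/40075 = 7.3862*86400/40075 = 15.9243
coverage/day = strips * swath = 15.9243 * 714.2730 = 11374.3311 km
revisit = 40075 / 11374.3311 = 3.5233 days

3.5233 days


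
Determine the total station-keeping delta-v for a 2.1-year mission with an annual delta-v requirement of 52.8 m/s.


dV = rate * years = 52.8 * 2.1
dV = 110.8800 m/s

110.8800 m/s


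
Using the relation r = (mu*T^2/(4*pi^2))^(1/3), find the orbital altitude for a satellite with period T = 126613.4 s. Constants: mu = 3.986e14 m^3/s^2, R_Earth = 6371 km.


T = 126613.4 s
r = (mu*T^2/(4*pi^2))^(1/3) = (3.986e14 * 126613.4^2 / (4*pi^2))^(1/3)
r = 5.4497799e+07 m = 54497.7995 km
alt = r - R_E = 54497.7995 - 6371 = 48126.7995 km

48126.7995 km


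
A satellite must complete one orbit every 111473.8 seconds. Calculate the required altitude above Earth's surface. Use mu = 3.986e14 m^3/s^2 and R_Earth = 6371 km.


T = 111473.8 s
r = (mu*T^2/(4*pi^2))^(1/3) = (3.986e14 * 111473.8^2 / (4*pi^2))^(1/3)
r = 5.0061946e+07 m = 50061.9455 km
alt = r - R_E = 50061.9455 - 6371 = 43690.9455 km

43690.9455 km


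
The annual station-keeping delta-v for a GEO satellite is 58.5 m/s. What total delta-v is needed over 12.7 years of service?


dV = rate * years = 58.5 * 12.7
dV = 742.9500 m/s

742.9500 m/s


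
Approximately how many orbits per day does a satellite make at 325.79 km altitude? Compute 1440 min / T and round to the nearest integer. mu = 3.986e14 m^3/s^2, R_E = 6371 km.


r = 6.69679e+06 m
T = 2*pi*sqrt(r^3/mu) = 5453.9511 s = 90.8992 min
revs/day = 1440 / 90.8992 = 15.8417
Rounded: 16 revolutions per day

16 revolutions per day


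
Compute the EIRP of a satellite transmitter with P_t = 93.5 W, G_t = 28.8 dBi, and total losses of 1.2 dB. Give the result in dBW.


Pt = 93.5 W = 19.7081 dBW
EIRP = Pt_dBW + Gt - losses = 19.7081 + 28.8 - 1.2 = 47.3081 dBW

47.3081 dBW


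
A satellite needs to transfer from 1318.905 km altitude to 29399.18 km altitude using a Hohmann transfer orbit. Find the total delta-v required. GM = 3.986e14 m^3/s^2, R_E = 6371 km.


r1 = 7689.9050 km = 7.689905e+06 m
r2 = 35770.1800 km = 3.577018e+07 m
dv1 = sqrt(mu/r1)*(sqrt(2*r2/(r1+r2)) - 1) = 2037.5628 m/s
dv2 = sqrt(mu/r2)*(1 - sqrt(2*r1/(r1+r2))) = 1352.3545 m/s
total dv = |dv1| + |dv2| = 2037.5628 + 1352.3545 = 3389.9173 m/s = 3.3899 km/s

3.3899 km/s


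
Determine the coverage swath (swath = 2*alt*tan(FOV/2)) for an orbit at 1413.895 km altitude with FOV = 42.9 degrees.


FOV = 42.9 deg = 0.7487462 rad
swath = 2 * alt * tan(FOV/2) = 2 * 1413.895 * tan(0.3743731)
swath = 2 * 1413.895 * 0.3929027
swath = 1111.0465 km

1111.0465 km


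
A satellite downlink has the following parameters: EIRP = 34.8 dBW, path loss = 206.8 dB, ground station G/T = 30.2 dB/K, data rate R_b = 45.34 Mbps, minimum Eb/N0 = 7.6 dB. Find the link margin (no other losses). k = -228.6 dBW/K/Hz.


C/N0 = EIRP - FSPL + G/T - k = 34.8 - 206.8 + 30.2 - (-228.6)
C/N0 = 86.8000 dB-Hz
R_b = 45.34 Mbps = 4.534e+07 bps -> 10*log10(R_b) = 76.5648 dB-Hz
Eb/N0 = C/N0 - 10*log10(R_b) = 86.8000 - 76.5648 = 10.2352 dB
Margin = Eb/N0 - Eb/N0_req = 10.2352 - 7.6 = 2.6352 dB (link closes)

2.6352 dB


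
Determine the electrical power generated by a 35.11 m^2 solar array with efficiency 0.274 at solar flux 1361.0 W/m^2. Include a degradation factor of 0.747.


P = area * eta * S * degradation
P = 35.11 * 0.274 * 1361.0 * 0.747
P = 9780.4789 W

9780.4789 W


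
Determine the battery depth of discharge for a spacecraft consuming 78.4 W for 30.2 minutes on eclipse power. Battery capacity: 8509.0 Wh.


E_used = P * t / 60 = 78.4 * 30.2 / 60 = 39.4613 Wh
DOD = E_used / E_total * 100 = 39.4613 / 8509.0 * 100
DOD = 0.4637599 %

0.4638 %


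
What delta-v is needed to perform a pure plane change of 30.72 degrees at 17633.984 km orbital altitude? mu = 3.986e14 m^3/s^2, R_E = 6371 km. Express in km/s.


r = 24004.9840 km = 2.4004984e+07 m
V = sqrt(mu/r) = 4074.9092 m/s
di = 30.72 deg = 0.5361651 rad
dV = 2*V*sin(di/2) = 2*4074.9092*sin(0.2680826)
dV = 2158.7482 m/s = 2.1587 km/s

2.1587 km/s


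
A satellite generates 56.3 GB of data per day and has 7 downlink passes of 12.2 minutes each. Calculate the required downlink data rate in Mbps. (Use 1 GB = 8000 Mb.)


total contact time = 7 * 12.2 * 60 = 5124.0000 s
data = 56.3 GB = 450400.0000 Mb
rate = 450400.0000 / 5124.0000 = 87.9001 Mbps

87.9001 Mbps


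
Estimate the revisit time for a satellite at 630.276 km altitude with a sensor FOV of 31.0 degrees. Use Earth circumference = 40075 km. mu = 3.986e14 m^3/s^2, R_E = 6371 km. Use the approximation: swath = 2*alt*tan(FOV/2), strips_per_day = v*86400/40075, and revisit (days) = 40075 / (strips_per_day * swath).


swath = 2*630.276*tan(0.270526) = 349.5820 km
v = sqrt(mu/r) = 7545.3614 m/s = 7.5454 km/s
strips/day = v*86400/40075 = 7.5454*86400/40075 = 16.2675
coverage/day = strips * swath = 16.2675 * 349.5820 = 5686.8180 km
revisit = 40075 / 5686.8180 = 7.0470 days

7.0470 days


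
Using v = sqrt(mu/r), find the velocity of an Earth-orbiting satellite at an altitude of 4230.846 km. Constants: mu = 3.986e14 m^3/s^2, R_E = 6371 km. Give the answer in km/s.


r = R_E + alt = 6371.0 + 4230.846 = 10601.8460 km = 1.0601846e+07 m
v = sqrt(mu/r) = sqrt(3.986e14 / 1.0601846e+07) = 6131.6577 m/s = 6.1317 km/s

6.1317 km/s


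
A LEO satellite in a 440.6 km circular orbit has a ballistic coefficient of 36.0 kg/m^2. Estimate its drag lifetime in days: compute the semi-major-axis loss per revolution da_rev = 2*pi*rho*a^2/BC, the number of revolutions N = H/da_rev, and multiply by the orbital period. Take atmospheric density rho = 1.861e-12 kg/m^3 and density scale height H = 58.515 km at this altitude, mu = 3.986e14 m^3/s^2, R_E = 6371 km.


a = R_E + alt = 6811.6000 km = 6.8116e+06 m
da_rev = 2*pi*rho*a^2/BC = 2*pi*1.861e-12*(6.8116e+06)^2/36.0 = 15.070304 m per revolution
N = H/da_rev = 58515.0000 m / 15.070304 m = 3882.8016 revolutions
P = 2*pi*sqrt(a^3/mu) = 5594.8046 s
lifetime = N*P = 3882.8016 * 5594.8046 = 2.1723516e+07 s = 251.4296 days

251.4296 days


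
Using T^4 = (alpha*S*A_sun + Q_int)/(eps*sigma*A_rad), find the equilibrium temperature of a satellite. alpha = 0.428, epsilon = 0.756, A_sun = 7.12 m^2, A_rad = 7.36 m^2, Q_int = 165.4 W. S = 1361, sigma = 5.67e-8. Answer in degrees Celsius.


Numerator = alpha*S*A_sun + Q_int = 0.428*1361*7.12 + 165.4 = 4312.8570 W
Denominator = eps*sigma*A_rad = 0.756*5.67e-8*7.36 = 3.1548787e-07 W/K^4
T^4 = 1.3670437e+10 K^4
T = 341.9366 K = 68.7866 C

68.7866 degrees Celsius


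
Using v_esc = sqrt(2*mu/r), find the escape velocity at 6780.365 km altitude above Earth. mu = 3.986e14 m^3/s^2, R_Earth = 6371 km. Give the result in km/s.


r = 6371.0 + 6780.365 = 13151.3650 km = 1.3151365e+07 m
v_esc = sqrt(2*mu/r) = sqrt(2*3.986e14 / 1.3151365e+07)
v_esc = 7785.7101 m/s = 7.7857 km/s

7.7857 km/s


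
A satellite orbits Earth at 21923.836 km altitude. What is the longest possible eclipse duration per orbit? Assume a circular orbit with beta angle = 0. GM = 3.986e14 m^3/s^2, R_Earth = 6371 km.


r = 28294.8360 km
T = 789.4429 min
Eclipse fraction = arcsin(R_E/r)/pi = arcsin(6371.0000/28294.8360)/pi
= arcsin(0.2251648)/pi = 0.07229204
Eclipse duration = 0.07229204 * 789.4429 = 57.0704 min

57.0704 minutes


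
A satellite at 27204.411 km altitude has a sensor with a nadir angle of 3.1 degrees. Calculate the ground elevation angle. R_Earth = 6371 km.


r = R_E + alt = 33575.4110 km
Law of sines in the satellite / Earth-center / ground-point triangle:
  sin(nadir)/R_E = sin(90 + el)/r  =>  cos(el) = (r/R_E)*sin(nadir)
cos(el) = (33575.4110 / 6371.0000) * sin(3.1 deg) = 0.2849974
el = arccos(0.2849974) = 73.4413 deg
(Earth-central angle = 90 - nadir - el = 13.4587 deg)

73.4413 degrees


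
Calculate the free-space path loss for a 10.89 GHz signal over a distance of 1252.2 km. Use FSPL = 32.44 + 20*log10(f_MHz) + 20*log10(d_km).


f = 10.89 GHz = 10890.0000 MHz
d = 1252.2 km
FSPL = 32.44 + 20*log10(10890.0000) + 20*log10(1252.2)
FSPL = 32.44 + 80.7406 + 61.9535
FSPL = 175.1340 dB

175.1340 dB


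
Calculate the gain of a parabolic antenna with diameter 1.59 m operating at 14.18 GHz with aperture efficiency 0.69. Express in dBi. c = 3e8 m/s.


lambda = c/f = 3e8 / 1.418e+10 = 0.02115656 m
G = eta*(pi*D/lambda)^2 = 0.69*(pi*1.59/0.02115656)^2
G = 38463.8752 (linear)
G = 10*log10(38463.8752) = 45.8505 dBi

45.8505 dBi


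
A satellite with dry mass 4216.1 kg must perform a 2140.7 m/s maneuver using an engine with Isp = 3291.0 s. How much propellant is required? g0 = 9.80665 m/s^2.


ve = Isp * g0 = 3291.0 * 9.80665 = 32273.685150 m/s
mass ratio = exp(dv/ve) = exp(2140.7/32273.685150) = 1.06857884
m_prop = m_dry * (mr - 1) = 4216.1 * (1.06857884 - 1)
m_prop = 289.1353 kg

289.1353 kg


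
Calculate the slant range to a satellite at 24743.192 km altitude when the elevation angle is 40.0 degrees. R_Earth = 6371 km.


h = 24743.192 km, el = 40.0 deg
d = -R_E*sin(el) + sqrt((R_E*sin(el))^2 + 2*R_E*h + h^2)
d = -6371.0000*sin(0.6981317) + sqrt((6371.0000*0.6427876)^2 + 2*6371.0000*24743.192 + 24743.192^2)
d = 26633.8412 km

26633.8412 km


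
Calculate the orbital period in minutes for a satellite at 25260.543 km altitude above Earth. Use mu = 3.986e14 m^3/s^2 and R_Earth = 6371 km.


r = 31631.5430 km = 3.1631543e+07 m
T = 2*pi*sqrt(r^3/mu) = 2*pi*sqrt(3.1649083e+22 / 3.986e14)
T = 55987.5918 s = 933.1265 min

933.1265 minutes


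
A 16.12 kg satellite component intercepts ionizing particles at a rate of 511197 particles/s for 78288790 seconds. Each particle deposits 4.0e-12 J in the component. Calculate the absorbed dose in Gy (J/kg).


Total energy deposited = rate * time * E_per
  = 511197 * 78288790 * 4.0e-12 = 160.0840 J
Dose = E_total / mass = 160.0840 / 16.12
Dose = 9.9308 Gy

9.9308 Gy


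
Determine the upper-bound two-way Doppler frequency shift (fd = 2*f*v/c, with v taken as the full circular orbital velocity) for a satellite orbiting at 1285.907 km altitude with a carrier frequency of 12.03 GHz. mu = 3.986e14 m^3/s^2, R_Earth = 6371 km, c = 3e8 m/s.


r = 7.656907e+06 m
v = sqrt(mu/r) = 7215.0935 m/s (worst-case radial velocity)
f = 12.03 GHz = 1.203e+10 Hz
fd = 2*f*v/c = 2*1.203e+10*7215.0935/3.0e+08
fd = 578650.4955 Hz

578650.4955 Hz


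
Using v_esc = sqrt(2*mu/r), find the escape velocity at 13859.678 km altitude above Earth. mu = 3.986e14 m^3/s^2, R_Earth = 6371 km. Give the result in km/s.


r = 6371.0 + 13859.678 = 20230.6780 km = 2.0230678e+07 m
v_esc = sqrt(2*mu/r) = sqrt(2*3.986e14 / 2.0230678e+07)
v_esc = 6277.3801 m/s = 6.2774 km/s

6.2774 km/s


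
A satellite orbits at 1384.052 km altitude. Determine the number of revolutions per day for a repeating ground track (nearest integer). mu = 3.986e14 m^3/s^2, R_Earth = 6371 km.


r = 7.755052e+06 m
T = 2*pi*sqrt(r^3/mu) = 6796.5465 s = 113.2758 min
revs/day = 1440 / 113.2758 = 12.7123
Rounded: 13 revolutions per day

13 revolutions per day


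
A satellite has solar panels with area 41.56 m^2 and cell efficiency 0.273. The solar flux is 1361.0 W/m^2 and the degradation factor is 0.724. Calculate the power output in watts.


P = area * eta * S * degradation
P = 41.56 * 0.273 * 1361.0 * 0.724
P = 11179.8217 W

11179.8217 W


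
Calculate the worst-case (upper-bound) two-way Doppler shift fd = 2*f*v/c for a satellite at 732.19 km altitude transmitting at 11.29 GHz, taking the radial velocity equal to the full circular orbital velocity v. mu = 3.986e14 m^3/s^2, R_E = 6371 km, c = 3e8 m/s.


r = 7.10319e+06 m
v = sqrt(mu/r) = 7491.0368 m/s (worst-case radial velocity)
f = 11.29 GHz = 1.129e+10 Hz
fd = 2*f*v/c = 2*1.129e+10*7491.0368/3.0e+08
fd = 563825.3709 Hz

563825.3709 Hz


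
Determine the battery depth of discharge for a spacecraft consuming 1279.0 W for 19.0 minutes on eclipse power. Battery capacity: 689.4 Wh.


E_used = P * t / 60 = 1279.0 * 19.0 / 60 = 405.0167 Wh
DOD = E_used / E_total * 100 = 405.0167 / 689.4 * 100
DOD = 58.7492 %

58.7492 %


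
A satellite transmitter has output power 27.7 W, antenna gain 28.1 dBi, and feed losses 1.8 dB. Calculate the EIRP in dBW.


Pt = 27.7 W = 14.4248 dBW
EIRP = Pt_dBW + Gt - losses = 14.4248 + 28.1 - 1.8 = 40.7248 dBW

40.7248 dBW


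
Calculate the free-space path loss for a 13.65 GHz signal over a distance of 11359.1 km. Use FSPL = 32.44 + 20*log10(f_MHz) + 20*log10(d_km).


f = 13.65 GHz = 13650.0000 MHz
d = 11359.1 km
FSPL = 32.44 + 20*log10(13650.0000) + 20*log10(11359.1)
FSPL = 32.44 + 82.7027 + 81.1069
FSPL = 196.2495 dB

196.2495 dB


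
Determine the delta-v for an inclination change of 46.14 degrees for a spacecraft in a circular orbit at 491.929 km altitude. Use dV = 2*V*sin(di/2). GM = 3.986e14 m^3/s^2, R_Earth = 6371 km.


r = 6862.9290 km = 6.862929e+06 m
V = sqrt(mu/r) = 7621.0339 m/s
di = 46.14 deg = 0.8052949 rad
dV = 2*V*sin(di/2) = 2*7621.0339*sin(0.4026475)
dV = 5972.6873 m/s = 5.9727 km/s

5.9727 km/s


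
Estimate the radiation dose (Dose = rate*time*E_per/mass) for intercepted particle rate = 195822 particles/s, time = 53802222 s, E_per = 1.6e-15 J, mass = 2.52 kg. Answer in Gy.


Total energy deposited = rate * time * E_per
  = 195822 * 53802222 * 1.6e-15 = 0.01685705 J
Dose = E_total / mass = 0.01685705 / 2.52
Dose = 0.006689307 Gy

0.0067 Gy


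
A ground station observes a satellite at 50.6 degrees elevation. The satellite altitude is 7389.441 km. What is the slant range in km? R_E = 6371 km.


h = 7389.441 km, el = 50.6 deg
d = -R_E*sin(el) + sqrt((R_E*sin(el))^2 + 2*R_E*h + h^2)
d = -6371.0000*sin(0.8831366) + sqrt((6371.0000*0.7727336)^2 + 2*6371.0000*7389.441 + 7389.441^2)
d = 8229.7418 km

8229.7418 km


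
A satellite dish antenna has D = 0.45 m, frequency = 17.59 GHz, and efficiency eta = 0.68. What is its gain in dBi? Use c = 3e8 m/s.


lambda = c/f = 3e8 / 1.759e+10 = 0.01705514 m
G = eta*(pi*D/lambda)^2 = 0.68*(pi*0.45/0.01705514)^2
G = 4672.2154 (linear)
G = 10*log10(4672.2154) = 36.6952 dBi

36.6952 dBi


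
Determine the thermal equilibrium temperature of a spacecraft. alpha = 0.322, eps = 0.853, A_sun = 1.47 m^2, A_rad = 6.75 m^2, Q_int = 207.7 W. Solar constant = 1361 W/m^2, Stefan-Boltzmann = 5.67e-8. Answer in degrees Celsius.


Numerator = alpha*S*A_sun + Q_int = 0.322*1361*1.47 + 207.7 = 851.9157 W
Denominator = eps*sigma*A_rad = 0.853*5.67e-8*6.75 = 3.2646442e-07 W/K^4
T^4 = 2.6095209e+09 K^4
T = 226.0165 K = -47.1335 C

-47.1335 degrees Celsius


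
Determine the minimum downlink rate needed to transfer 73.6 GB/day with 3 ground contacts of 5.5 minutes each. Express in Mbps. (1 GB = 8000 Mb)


total contact time = 3 * 5.5 * 60 = 990.0000 s
data = 73.6 GB = 588800.0000 Mb
rate = 588800.0000 / 990.0000 = 594.7475 Mbps

594.7475 Mbps


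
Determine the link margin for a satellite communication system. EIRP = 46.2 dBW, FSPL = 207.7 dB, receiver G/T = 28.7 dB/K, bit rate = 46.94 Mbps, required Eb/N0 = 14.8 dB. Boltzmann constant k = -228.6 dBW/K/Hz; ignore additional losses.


C/N0 = EIRP - FSPL + G/T - k = 46.2 - 207.7 + 28.7 - (-228.6)
C/N0 = 95.8000 dB-Hz
R_b = 46.94 Mbps = 4.694e+07 bps -> 10*log10(R_b) = 76.7154 dB-Hz
Eb/N0 = C/N0 - 10*log10(R_b) = 95.8000 - 76.7154 = 19.0846 dB
Margin = Eb/N0 - Eb/N0_req = 19.0846 - 14.8 = 4.2846 dB (link closes)

4.2846 dB


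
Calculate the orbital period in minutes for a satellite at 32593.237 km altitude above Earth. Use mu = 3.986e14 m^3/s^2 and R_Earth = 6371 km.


r = 38964.2370 km = 3.8964237e+07 m
T = 2*pi*sqrt(r^3/mu) = 2*pi*sqrt(5.9155963e+22 / 3.986e14)
T = 76543.8823 s = 1275.7314 min

1275.7314 minutes


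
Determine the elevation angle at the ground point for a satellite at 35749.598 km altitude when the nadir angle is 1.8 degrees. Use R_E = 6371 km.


r = R_E + alt = 42120.5980 km
Law of sines in the satellite / Earth-center / ground-point triangle:
  sin(nadir)/R_E = sin(90 + el)/r  =>  cos(el) = (r/R_E)*sin(nadir)
cos(el) = (42120.5980 / 6371.0000) * sin(1.8 deg) = 0.207666
el = arccos(0.207666) = 78.0144 deg
(Earth-central angle = 90 - nadir - el = 10.1856 deg)

78.0144 degrees


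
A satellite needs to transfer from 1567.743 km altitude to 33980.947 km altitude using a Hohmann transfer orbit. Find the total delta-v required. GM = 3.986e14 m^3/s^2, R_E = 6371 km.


r1 = 7938.7430 km = 7.938743e+06 m
r2 = 40351.9470 km = 4.0351947e+07 m
dv1 = sqrt(mu/r1)*(sqrt(2*r2/(r1+r2)) - 1) = 2074.4075 m/s
dv2 = sqrt(mu/r2)*(1 - sqrt(2*r1/(r1+r2))) = 1340.7730 m/s
total dv = |dv1| + |dv2| = 2074.4075 + 1340.7730 = 3415.1805 m/s = 3.4152 km/s

3.4152 km/s


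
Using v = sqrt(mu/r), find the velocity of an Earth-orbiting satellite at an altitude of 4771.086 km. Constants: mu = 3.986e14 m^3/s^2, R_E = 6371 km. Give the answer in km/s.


r = R_E + alt = 6371.0 + 4771.086 = 11142.0860 km = 1.1142086e+07 m
v = sqrt(mu/r) = sqrt(3.986e14 / 1.1142086e+07) = 5981.1596 m/s = 5.9812 km/s

5.9812 km/s


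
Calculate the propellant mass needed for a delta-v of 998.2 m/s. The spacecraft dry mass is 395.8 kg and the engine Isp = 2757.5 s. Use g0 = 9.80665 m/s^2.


ve = Isp * g0 = 2757.5 * 9.80665 = 27041.837375 m/s
mass ratio = exp(dv/ve) = exp(998.2/27041.837375) = 1.03760292
m_prop = m_dry * (mr - 1) = 395.8 * (1.03760292 - 1)
m_prop = 14.8832 kg

14.8832 kg


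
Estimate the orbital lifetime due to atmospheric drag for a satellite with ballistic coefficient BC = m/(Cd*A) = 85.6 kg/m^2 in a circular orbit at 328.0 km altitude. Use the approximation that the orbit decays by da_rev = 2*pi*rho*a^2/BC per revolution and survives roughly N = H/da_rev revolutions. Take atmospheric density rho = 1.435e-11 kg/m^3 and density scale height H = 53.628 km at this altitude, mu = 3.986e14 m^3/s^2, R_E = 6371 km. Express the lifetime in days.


a = R_E + alt = 6699.0000 km = 6.699e+06 m
da_rev = 2*pi*rho*a^2/BC = 2*pi*1.435e-11*(6.699e+06)^2/85.6 = 47.269168 m per revolution
N = H/da_rev = 53628.0000 m / 47.269168 m = 1134.5239 revolutions
P = 2*pi*sqrt(a^3/mu) = 5456.6511 s
lifetime = N*P = 1134.5239 * 5456.6511 = 6.190701e+06 s = 71.6516 days

71.6516 days


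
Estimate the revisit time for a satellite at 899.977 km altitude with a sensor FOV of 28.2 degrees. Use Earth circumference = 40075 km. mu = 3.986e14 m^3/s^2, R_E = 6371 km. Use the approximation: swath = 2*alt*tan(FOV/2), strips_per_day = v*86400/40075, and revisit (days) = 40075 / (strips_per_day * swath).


swath = 2*899.977*tan(0.2460914) = 452.1172 km
v = sqrt(mu/r) = 7404.0998 m/s = 7.4041 km/s
strips/day = v*86400/40075 = 7.4041*86400/40075 = 15.9629
coverage/day = strips * swath = 15.9629 * 452.1172 = 7217.1129 km
revisit = 40075 / 7217.1129 = 5.5528 days

5.5528 days


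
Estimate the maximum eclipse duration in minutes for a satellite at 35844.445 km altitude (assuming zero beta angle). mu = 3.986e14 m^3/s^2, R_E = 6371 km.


r = 42215.4450 km
T = 1438.6893 min
Eclipse fraction = arcsin(R_E/r)/pi = arcsin(6371.0000/42215.4450)/pi
= arcsin(0.1509163)/pi = 0.04822241
Eclipse duration = 0.04822241 * 1438.6893 = 69.3771 min

69.3771 minutes


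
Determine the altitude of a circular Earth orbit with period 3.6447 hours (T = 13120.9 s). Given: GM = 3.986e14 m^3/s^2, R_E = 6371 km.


T = 13120.9 s
r = (mu*T^2/(4*pi^2))^(1/3) = (3.986e14 * 13120.9^2 / (4*pi^2))^(1/3)
r = 1.2023612e+07 m = 12023.6115 km
alt = r - R_E = 12023.6115 - 6371 = 5652.6115 km

5652.6115 km


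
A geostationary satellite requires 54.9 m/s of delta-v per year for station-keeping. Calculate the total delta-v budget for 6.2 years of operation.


dV = rate * years = 54.9 * 6.2
dV = 340.3800 m/s

340.3800 m/s


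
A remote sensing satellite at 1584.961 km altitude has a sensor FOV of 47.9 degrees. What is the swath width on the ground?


FOV = 47.9 deg = 0.8360127 rad
swath = 2 * alt * tan(FOV/2) = 2 * 1584.961 * tan(0.4180064)
swath = 2 * 1584.961 * 0.4441834
swath = 1408.0269 km

1408.0269 km


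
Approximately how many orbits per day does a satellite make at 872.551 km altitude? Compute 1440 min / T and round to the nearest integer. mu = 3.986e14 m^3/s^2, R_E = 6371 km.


r = 7.243551e+06 m
T = 2*pi*sqrt(r^3/mu) = 6135.3382 s = 102.2556 min
revs/day = 1440 / 102.2556 = 14.0824
Rounded: 14 revolutions per day

14 revolutions per day


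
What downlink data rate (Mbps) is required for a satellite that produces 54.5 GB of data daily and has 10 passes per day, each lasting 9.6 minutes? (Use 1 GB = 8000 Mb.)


total contact time = 10 * 9.6 * 60 = 5760.0000 s
data = 54.5 GB = 436000.0000 Mb
rate = 436000.0000 / 5760.0000 = 75.6944 Mbps

75.6944 Mbps


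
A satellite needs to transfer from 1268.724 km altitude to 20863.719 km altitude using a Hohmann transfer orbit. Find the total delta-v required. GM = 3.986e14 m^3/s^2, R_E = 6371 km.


r1 = 7639.7240 km = 7.639724e+06 m
r2 = 27234.7190 km = 2.7234719e+07 m
dv1 = sqrt(mu/r1)*(sqrt(2*r2/(r1+r2)) - 1) = 1803.9879 m/s
dv2 = sqrt(mu/r2)*(1 - sqrt(2*r1/(r1+r2))) = 1293.4126 m/s
total dv = |dv1| + |dv2| = 1803.9879 + 1293.4126 = 3097.4005 m/s = 3.0974 km/s

3.0974 km/s


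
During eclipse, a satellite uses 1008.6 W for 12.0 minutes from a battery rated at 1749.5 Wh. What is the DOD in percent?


E_used = P * t / 60 = 1008.6 * 12.0 / 60 = 201.7200 Wh
DOD = E_used / E_total * 100 = 201.7200 / 1749.5 * 100
DOD = 11.5302 %

11.5302 %


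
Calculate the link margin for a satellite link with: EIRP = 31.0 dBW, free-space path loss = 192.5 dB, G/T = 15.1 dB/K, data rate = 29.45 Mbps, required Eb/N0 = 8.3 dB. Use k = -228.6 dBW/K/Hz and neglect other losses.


C/N0 = EIRP - FSPL + G/T - k = 31.0 - 192.5 + 15.1 - (-228.6)
C/N0 = 82.2000 dB-Hz
R_b = 29.45 Mbps = 2.945e+07 bps -> 10*log10(R_b) = 74.6909 dB-Hz
Eb/N0 = C/N0 - 10*log10(R_b) = 82.2000 - 74.6909 = 7.5091 dB
Margin = Eb/N0 - Eb/N0_req = 7.5091 - 8.3 = -0.790853 dB (negative margin: link does not close)

-0.7909 dB


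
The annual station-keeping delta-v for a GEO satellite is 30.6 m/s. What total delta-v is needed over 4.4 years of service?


dV = rate * years = 30.6 * 4.4
dV = 134.6400 m/s

134.6400 m/s


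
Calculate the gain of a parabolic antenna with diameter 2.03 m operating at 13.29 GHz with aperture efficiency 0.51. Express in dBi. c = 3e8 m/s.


lambda = c/f = 3e8 / 1.329e+10 = 0.02257336 m
G = eta*(pi*D/lambda)^2 = 0.51*(pi*2.03/0.02257336)^2
G = 40707.0330 (linear)
G = 10*log10(40707.0330) = 46.0967 dBi

46.0967 dBi


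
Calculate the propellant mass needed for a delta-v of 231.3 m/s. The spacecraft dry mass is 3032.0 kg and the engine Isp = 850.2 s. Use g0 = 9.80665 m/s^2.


ve = Isp * g0 = 850.2 * 9.80665 = 8337.613830 m/s
mass ratio = exp(dv/ve) = exp(231.3/8337.613830) = 1.02813014
m_prop = m_dry * (mr - 1) = 3032.0 * (1.02813014 - 1)
m_prop = 85.2906 kg

85.2906 kg


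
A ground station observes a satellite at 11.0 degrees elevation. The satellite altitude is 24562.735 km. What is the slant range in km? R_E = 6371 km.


h = 24562.735 km, el = 11.0 deg
d = -R_E*sin(el) + sqrt((R_E*sin(el))^2 + 2*R_E*h + h^2)
d = -6371.0000*sin(0.1919862) + sqrt((6371.0000*0.190809)^2 + 2*6371.0000*24562.735 + 24562.735^2)
d = 29079.3078 km

29079.3078 km


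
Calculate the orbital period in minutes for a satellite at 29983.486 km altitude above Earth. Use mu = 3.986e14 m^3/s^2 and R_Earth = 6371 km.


r = 36354.4860 km = 3.6354486e+07 m
T = 2*pi*sqrt(r^3/mu) = 2*pi*sqrt(4.8047857e+22 / 3.986e14)
T = 68983.9779 s = 1149.7330 min

1149.7330 minutes


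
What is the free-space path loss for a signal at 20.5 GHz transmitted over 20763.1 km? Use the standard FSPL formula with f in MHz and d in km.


f = 20.5 GHz = 20500.0000 MHz
d = 20763.1 km
FSPL = 32.44 + 20*log10(20500.0000) + 20*log10(20763.1)
FSPL = 32.44 + 86.2351 + 86.3458
FSPL = 205.0209 dB

205.0209 dB


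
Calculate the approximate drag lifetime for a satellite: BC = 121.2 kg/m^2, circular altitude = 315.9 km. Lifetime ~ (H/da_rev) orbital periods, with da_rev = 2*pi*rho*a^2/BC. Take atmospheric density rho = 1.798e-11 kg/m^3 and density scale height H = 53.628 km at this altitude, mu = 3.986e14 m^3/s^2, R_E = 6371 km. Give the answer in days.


a = R_E + alt = 6686.9000 km = 6.6869e+06 m
da_rev = 2*pi*rho*a^2/BC = 2*pi*1.798e-11*(6.6869e+06)^2/121.2 = 41.678933 m per revolution
N = H/da_rev = 53628.0000 m / 41.678933 m = 1286.6932 revolutions
P = 2*pi*sqrt(a^3/mu) = 5441.8738 s
lifetime = N*P = 1286.6932 * 5441.8738 = 7.002022e+06 s = 81.0419 days

81.0419 days


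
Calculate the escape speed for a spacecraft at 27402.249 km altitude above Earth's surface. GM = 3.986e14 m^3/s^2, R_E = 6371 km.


r = 6371.0 + 27402.249 = 33773.2490 km = 3.3773249e+07 m
v_esc = sqrt(2*mu/r) = sqrt(2*3.986e14 / 3.3773249e+07)
v_esc = 4858.4443 m/s = 4.8584 km/s

4.8584 km/s


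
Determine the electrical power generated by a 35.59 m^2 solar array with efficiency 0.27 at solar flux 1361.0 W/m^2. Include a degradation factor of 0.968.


P = area * eta * S * degradation
P = 35.59 * 0.27 * 1361.0 * 0.968
P = 12659.7531 W

12659.7531 W


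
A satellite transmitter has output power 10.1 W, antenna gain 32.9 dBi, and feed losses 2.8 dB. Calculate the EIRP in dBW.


Pt = 10.1 W = 10.0432 dBW
EIRP = Pt_dBW + Gt - losses = 10.0432 + 32.9 - 2.8 = 40.1432 dBW

40.1432 dBW


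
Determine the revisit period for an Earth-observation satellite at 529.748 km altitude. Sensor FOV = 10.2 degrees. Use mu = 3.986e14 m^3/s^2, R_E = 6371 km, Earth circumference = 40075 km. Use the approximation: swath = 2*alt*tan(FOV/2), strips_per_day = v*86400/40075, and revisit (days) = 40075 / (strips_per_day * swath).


swath = 2*529.748*tan(0.08901179) = 94.5575 km
v = sqrt(mu/r) = 7600.1220 m/s = 7.6001 km/s
strips/day = v*86400/40075 = 7.6001*86400/40075 = 16.3855
coverage/day = strips * swath = 16.3855 * 94.5575 = 1549.3757 km
revisit = 40075 / 1549.3757 = 25.8653 days

25.8653 days


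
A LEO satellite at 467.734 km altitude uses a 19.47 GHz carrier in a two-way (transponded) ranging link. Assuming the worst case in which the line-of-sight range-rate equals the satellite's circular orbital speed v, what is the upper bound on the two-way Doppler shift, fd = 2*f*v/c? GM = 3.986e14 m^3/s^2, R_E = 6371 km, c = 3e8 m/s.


r = 6.838734e+06 m
v = sqrt(mu/r) = 7634.5034 m/s (worst-case radial velocity)
f = 19.47 GHz = 1.947e+10 Hz
fd = 2*f*v/c = 2*1.947e+10*7634.5034/3.0e+08
fd = 990958.5379 Hz

990958.5379 Hz


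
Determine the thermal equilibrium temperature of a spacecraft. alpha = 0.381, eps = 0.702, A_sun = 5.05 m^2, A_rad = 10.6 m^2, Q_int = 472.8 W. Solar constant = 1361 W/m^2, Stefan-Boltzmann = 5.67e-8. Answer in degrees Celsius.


Numerator = alpha*S*A_sun + Q_int = 0.381*1361*5.05 + 472.8 = 3091.4321 W
Denominator = eps*sigma*A_rad = 0.702*5.67e-8*10.6 = 4.2191604e-07 W/K^4
T^4 = 7.3271262e+09 K^4
T = 292.5724 K = 19.4224 C

19.4224 degrees Celsius


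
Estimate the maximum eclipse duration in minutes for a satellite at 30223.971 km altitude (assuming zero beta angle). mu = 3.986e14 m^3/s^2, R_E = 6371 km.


r = 36594.9710 km
T = 1161.1600 min
Eclipse fraction = arcsin(R_E/r)/pi = arcsin(6371.0000/36594.9710)/pi
= arcsin(0.174095)/pi = 0.05569997
Eclipse duration = 0.05569997 * 1161.1600 = 64.6766 min

64.6766 minutes


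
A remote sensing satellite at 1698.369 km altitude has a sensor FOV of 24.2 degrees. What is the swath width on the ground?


FOV = 24.2 deg = 0.4223697 rad
swath = 2 * alt * tan(FOV/2) = 2 * 1698.369 * tan(0.2111848)
swath = 2 * 1698.369 * 0.2143814
swath = 728.1975 km

728.1975 km


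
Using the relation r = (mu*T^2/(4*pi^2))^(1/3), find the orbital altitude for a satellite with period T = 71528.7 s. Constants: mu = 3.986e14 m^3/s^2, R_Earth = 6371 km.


T = 71528.7 s
r = (mu*T^2/(4*pi^2))^(1/3) = (3.986e14 * 71528.7^2 / (4*pi^2))^(1/3)
r = 3.7243122e+07 m = 37243.1215 km
alt = r - R_E = 37243.1215 - 6371 = 30872.1215 km

30872.1215 km


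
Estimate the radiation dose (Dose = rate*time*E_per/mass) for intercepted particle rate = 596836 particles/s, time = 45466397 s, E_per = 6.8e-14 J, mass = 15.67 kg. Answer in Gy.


Total energy deposited = rate * time * E_per
  = 596836 * 45466397 * 6.8e-14 = 1.8452 J
Dose = E_total / mass = 1.8452 / 15.67
Dose = 0.1177567 Gy

0.1178 Gy


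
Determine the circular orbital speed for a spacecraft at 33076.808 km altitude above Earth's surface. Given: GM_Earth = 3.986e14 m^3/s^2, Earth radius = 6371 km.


r = R_E + alt = 6371.0 + 33076.808 = 39447.8080 km = 3.9447808e+07 m
v = sqrt(mu/r) = sqrt(3.986e14 / 3.9447808e+07) = 3178.7561 m/s = 3.1788 km/s

3.1788 km/s


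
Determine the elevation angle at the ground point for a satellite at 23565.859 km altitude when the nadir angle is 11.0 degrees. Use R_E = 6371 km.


r = R_E + alt = 29936.8590 km
Law of sines in the satellite / Earth-center / ground-point triangle:
  sin(nadir)/R_E = sin(90 + el)/r  =>  cos(el) = (r/R_E)*sin(nadir)
cos(el) = (29936.8590 / 6371.0000) * sin(11.0 deg) = 0.8965974
el = arccos(0.8965974) = 26.2856 deg
(Earth-central angle = 90 - nadir - el = 52.7144 deg)

26.2856 degrees


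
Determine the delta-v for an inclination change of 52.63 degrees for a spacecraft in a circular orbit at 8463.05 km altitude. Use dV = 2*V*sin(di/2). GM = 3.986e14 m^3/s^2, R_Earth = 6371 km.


r = 14834.0500 km = 1.483405e+07 m
V = sqrt(mu/r) = 5183.6871 m/s
di = 52.63 deg = 0.9185668 rad
dV = 2*V*sin(di/2) = 2*5183.6871*sin(0.4592834)
dV = 4595.9179 m/s = 4.5959 km/s

4.5959 km/s


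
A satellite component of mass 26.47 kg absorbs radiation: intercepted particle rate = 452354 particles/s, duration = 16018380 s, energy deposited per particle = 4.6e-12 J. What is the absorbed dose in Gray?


Total energy deposited = rate * time * E_per
  = 452354 * 16018380 * 4.6e-12 = 33.3315 J
Dose = E_total / mass = 33.3315 / 26.47
Dose = 1.2592 Gy

1.2592 Gy


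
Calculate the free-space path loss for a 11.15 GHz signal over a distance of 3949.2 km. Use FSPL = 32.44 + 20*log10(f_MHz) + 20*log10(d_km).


f = 11.15 GHz = 11150.0000 MHz
d = 3949.2 km
FSPL = 32.44 + 20*log10(11150.0000) + 20*log10(3949.2)
FSPL = 32.44 + 80.9455 + 71.9302
FSPL = 185.3157 dB

185.3157 dB


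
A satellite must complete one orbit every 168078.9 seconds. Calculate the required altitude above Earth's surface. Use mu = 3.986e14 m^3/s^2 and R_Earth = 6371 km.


T = 168078.9 s
r = (mu*T^2/(4*pi^2))^(1/3) = (3.986e14 * 168078.9^2 / (4*pi^2))^(1/3)
r = 6.5826584e+07 m = 65826.5838 km
alt = r - R_E = 65826.5838 - 6371 = 59455.5838 km

59455.5838 km


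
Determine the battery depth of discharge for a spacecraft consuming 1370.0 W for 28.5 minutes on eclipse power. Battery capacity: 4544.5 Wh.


E_used = P * t / 60 = 1370.0 * 28.5 / 60 = 650.7500 Wh
DOD = E_used / E_total * 100 = 650.7500 / 4544.5 * 100
DOD = 14.3195 %

14.3195 %


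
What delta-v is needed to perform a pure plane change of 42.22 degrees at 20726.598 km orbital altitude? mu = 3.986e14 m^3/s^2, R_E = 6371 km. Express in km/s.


r = 27097.5980 km = 2.7097598e+07 m
V = sqrt(mu/r) = 3835.3345 m/s
di = 42.22 deg = 0.736878 rad
dV = 2*V*sin(di/2) = 2*3835.3345*sin(0.368439)
dV = 2762.6654 m/s = 2.7627 km/s

2.7627 km/s


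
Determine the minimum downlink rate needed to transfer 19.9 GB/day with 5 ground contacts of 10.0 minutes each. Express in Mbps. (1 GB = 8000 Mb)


total contact time = 5 * 10.0 * 60 = 3000.0000 s
data = 19.9 GB = 159200.0000 Mb
rate = 159200.0000 / 3000.0000 = 53.0667 Mbps

53.0667 Mbps
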